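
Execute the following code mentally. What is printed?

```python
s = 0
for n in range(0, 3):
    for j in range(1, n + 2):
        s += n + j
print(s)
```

n=0,j=1: s = 0+1 = 1
n=1,j=1: s = 1+2 = 3
n=1,j=2: s = 3+3 = 6
n=2,j=1: s = 6+3 = 9
n=2,j=2: s = 9+4 = 13
n=2,j=3: s = 13+5 = 18

18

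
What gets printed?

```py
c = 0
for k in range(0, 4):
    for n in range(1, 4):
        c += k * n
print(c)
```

k=0,n=1: c = 0+0 = 0
k=0,n=2: c = 0+0 = 0
k=0,n=3: c = 0+0 = 0
k=1,n=1: c = 0+1 = 1
k=1,n=2: c = 1+2 = 3
k=1,n=3: c = 3+3 = 6
k=2,n=1: c = 6+2 = 8
k=2,n=2: c = 8+4 = 12
k=2,n=3: c = 12+6 = 18
k=3,n=1: c = 18+3 = 21
k=3,n=2: c = 21+6 = 27
k=3,n=3: c = 27+9 = 36

36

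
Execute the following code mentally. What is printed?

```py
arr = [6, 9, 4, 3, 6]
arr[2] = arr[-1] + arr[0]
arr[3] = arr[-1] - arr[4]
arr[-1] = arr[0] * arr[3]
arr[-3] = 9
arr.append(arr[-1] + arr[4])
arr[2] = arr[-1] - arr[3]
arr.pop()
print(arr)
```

[6, 9, 0, 0, 0]

arr[2] = arr[-1]+arr[0] = 6+6 = 12 → [6, 9, 12, 3, 6]
arr[3] = arr[-1]-arr[4] = 6-6 = 0 → [6, 9, 12, 0, 6]
arr[-1] = arr[0]*arr[3] = 6*0 = 0 → [6, 9, 12, 0, 0]
arr[-3] = 9 → [6, 9, 9, 0, 0]
append arr[-1]+arr[4] = 0+0 = 0 → [6, 9, 9, 0, 0, 0]
arr[2] = arr[-1]-arr[3] = 0-0 = 0 → [6, 9, 0, 0, 0, 0]
pop() removes 0 → [6, 9, 0, 0, 0]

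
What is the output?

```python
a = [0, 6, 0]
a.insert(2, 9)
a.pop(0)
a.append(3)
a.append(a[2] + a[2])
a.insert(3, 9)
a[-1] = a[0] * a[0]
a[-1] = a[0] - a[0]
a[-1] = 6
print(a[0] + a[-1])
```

12

insert 9 at 2 → [0, 6, 9, 0]
pop(0) removes 0 → [6, 9, 0]
append 3 → [6, 9, 0, 3]
append a[2]+a[2] = 0+0 = 0 → [6, 9, 0, 3, 0]
insert 9 at 3 → [6, 9, 0, 9, 3, 0]
a[-1] = a[0]*a[0] = 6*6 = 36 → [6, 9, 0, 9, 3, 36]
a[-1] = a[0]-a[0] = 6-6 = 0 → [6, 9, 0, 9, 3, 0]
a[-1] = 6 → [6, 9, 0, 9, 3, 6]
a[0]+a[-1] = 6+6 = 12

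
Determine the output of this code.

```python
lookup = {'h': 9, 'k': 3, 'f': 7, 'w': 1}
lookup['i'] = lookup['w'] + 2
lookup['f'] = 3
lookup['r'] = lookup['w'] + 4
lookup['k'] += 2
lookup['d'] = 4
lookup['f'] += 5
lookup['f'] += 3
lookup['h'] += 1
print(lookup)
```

{'h': 10, 'k': 5, 'f': 11, 'w': 1, 'i': 3, 'r': 5, 'd': 4}

lookup['i'] = lookup['w']+2 = 3 → {'h': 9, 'k': 3, 'f': 7, 'w': 1, 'i': 3}
lookup['f'] = 3 → {'h': 9, 'k': 3, 'f': 3, 'w': 1, 'i': 3}
lookup['r'] = lookup['w']+4 = 5 → {'h': 9, 'k': 3, 'f': 3, 'w': 1, 'i': 3, 'r': 5}
lookup['k'] = 3+2 = 5 → {'h': 9, 'k': 5, 'f': 3, 'w': 1, 'i': 3, 'r': 5}
lookup['d'] = 4 → {'h': 9, 'k': 5, 'f': 3, 'w': 1, 'i': 3, 'r': 5, 'd': 4}
lookup['f'] = 3+5 = 8 → {'h': 9, 'k': 5, 'f': 8, 'w': 1, 'i': 3, 'r': 5, 'd': 4}
lookup['f'] = 8+3 = 11 → {'h': 9, 'k': 5, 'f': 11, 'w': 1, 'i': 3, 'r': 5, 'd': 4}
lookup['h'] = 9+1 = 10 → {'h': 10, 'k': 5, 'f': 11, 'w': 1, 'i': 3, 'r': 5, 'd': 4}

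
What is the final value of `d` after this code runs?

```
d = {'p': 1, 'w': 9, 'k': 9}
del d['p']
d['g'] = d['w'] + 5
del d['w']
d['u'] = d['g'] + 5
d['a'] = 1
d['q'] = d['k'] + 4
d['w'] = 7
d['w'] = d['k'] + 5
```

del 'p' → {'w': 9, 'k': 9}
d['g'] = d['w']+5 = 14 → {'w': 9, 'k': 9, 'g': 14}
del 'w' → {'k': 9, 'g': 14}
d['u'] = d['g']+5 = 19 → {'k': 9, 'g': 14, 'u': 19}
d['a'] = 1 → {'k': 9, 'g': 14, 'u': 19, 'a': 1}
d['q'] = d['k']+4 = 13 → {'k': 9, 'g': 14, 'u': 19, 'a': 1, 'q': 13}
d['w'] = 7 → {'k': 9, 'g': 14, 'u': 19, 'a': 1, 'q': 13, 'w': 7}
d['w'] = d['k']+5 = 14 → {'k': 9, 'g': 14, 'u': 19, 'a': 1, 'q': 13, 'w': 14}

{'k': 9, 'g': 14, 'u': 19, 'a': 1, 'q': 13, 'w': 14}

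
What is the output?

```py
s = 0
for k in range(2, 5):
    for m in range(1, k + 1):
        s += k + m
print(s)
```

k=2,m=1: s = 0+3 = 3
k=2,m=2: s = 3+4 = 7
k=3,m=1: s = 7+4 = 11
k=3,m=2: s = 11+5 = 16
k=3,m=3: s = 16+6 = 22
k=4,m=1: s = 22+5 = 27
k=4,m=2: s = 27+6 = 33
k=4,m=3: s = 33+7 = 40
k=4,m=4: s = 40+8 = 48

48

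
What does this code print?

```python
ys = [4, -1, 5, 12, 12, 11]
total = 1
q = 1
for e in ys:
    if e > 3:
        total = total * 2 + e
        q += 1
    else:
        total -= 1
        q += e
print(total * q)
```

e=4: >3, total = 1*2+4 = 6; q=2
e=-1: not >3, total = 6-1 = 5; q=1
e=5: >3, total = 5*2+5 = 15; q=2
e=12: >3, total = 15*2+12 = 42; q=3
e=12: >3, total = 42*2+12 = 96; q=4
e=11: >3, total = 96*2+11 = 203; q=5
total*q = 203*5 = 1015

1015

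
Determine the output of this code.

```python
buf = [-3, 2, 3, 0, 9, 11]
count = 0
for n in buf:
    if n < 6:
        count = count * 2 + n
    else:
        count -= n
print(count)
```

-30

n=-3: <6, count = 0*2+(-3) = -3
n=2: <6, count = (-3)*2+2 = -4
n=3: <6, count = (-4)*2+3 = -5
n=0: <6, count = (-5)*2+0 = -10
n=9: not <6, count = (-10)-9 = -19
n=11: not <6, count = (-19)-11 = -30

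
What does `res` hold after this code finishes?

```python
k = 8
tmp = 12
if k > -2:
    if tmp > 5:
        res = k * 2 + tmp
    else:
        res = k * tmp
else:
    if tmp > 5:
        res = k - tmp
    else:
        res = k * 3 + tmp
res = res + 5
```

33

k=8, tmp=12
k > -2 is True; tmp > 5 is True
→ res = k * 2 + tmp = 28
res = 28+5 = 33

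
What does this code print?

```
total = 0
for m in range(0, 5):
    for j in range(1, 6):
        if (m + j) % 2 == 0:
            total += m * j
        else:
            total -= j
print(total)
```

m=0,j=1: odd sum, total = 0-1 = -1
m=0,j=2: even sum, total = (-1)+0 = -1
m=0,j=3: odd sum, total = (-1)-3 = -4
m=0,j=4: even sum, total = (-4)+0 = -4
m=0,j=5: odd sum, total = (-4)-5 = -9
m=1,j=1: even sum, total = (-9)+1 = -8
m=1,j=2: odd sum, total = (-8)-2 = -10
m=1,j=3: even sum, total = (-10)+3 = -7
m=1,j=4: odd sum, total = (-7)-4 = -11
m=1,j=5: even sum, total = (-11)+5 = -6
m=2,j=1: odd sum, total = (-6)-1 = -7
m=2,j=2: even sum, total = (-7)+4 = -3
m=2,j=3: odd sum, total = (-3)-3 = -6
m=2,j=4: even sum, total = (-6)+8 = 2
m=2,j=5: odd sum, total = 2-5 = -3
m=3,j=1: even sum, total = (-3)+3 = 0
m=3,j=2: odd sum, total = 0-2 = -2
m=3,j=3: even sum, total = (-2)+9 = 7
m=3,j=4: odd sum, total = 7-4 = 3
m=3,j=5: even sum, total = 3+15 = 18
m=4,j=1: odd sum, total = 18-1 = 17
m=4,j=2: even sum, total = 17+8 = 25
m=4,j=3: odd sum, total = 25-3 = 22
m=4,j=4: even sum, total = 22+16 = 38
m=4,j=5: odd sum, total = 38-5 = 33

33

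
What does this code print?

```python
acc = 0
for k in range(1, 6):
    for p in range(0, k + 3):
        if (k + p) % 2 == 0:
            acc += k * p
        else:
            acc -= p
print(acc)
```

138

k=1,p=0: odd sum, acc = 0-0 = 0
k=1,p=1: even sum, acc = 0+1 = 1
k=1,p=2: odd sum, acc = 1-2 = -1
k=1,p=3: even sum, acc = (-1)+3 = 2
k=2,p=0: even sum, acc = 2+0 = 2
k=2,p=1: odd sum, acc = 2-1 = 1
k=2,p=2: even sum, acc = 1+4 = 5
k=2,p=3: odd sum, acc = 5-3 = 2
k=2,p=4: even sum, acc = 2+8 = 10
k=3,p=0: odd sum, acc = 10-0 = 10
k=3,p=1: even sum, acc = 10+3 = 13
k=3,p=2: odd sum, acc = 13-2 = 11
k=3,p=3: even sum, acc = 11+9 = 20
k=3,p=4: odd sum, acc = 20-4 = 16
k=3,p=5: even sum, acc = 16+15 = 31
k=4,p=0: even sum, acc = 31+0 = 31
k=4,p=1: odd sum, acc = 31-1 = 30
k=4,p=2: even sum, acc = 30+8 = 38
k=4,p=3: odd sum, acc = 38-3 = 35
k=4,p=4: even sum, acc = 35+16 = 51
k=4,p=5: odd sum, acc = 51-5 = 46
k=4,p=6: even sum, acc = 46+24 = 70
k=5,p=0: odd sum, acc = 70-0 = 70
k=5,p=1: even sum, acc = 70+5 = 75
k=5,p=2: odd sum, acc = 75-2 = 73
k=5,p=3: even sum, acc = 73+15 = 88
k=5,p=4: odd sum, acc = 88-4 = 84
k=5,p=5: even sum, acc = 84+25 = 109
k=5,p=6: odd sum, acc = 109-6 = 103
k=5,p=7: even sum, acc = 103+35 = 138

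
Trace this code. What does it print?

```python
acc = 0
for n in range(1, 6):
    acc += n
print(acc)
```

15

n=1: acc = 0+1 = 1
n=2: acc = 1+2 = 3
n=3: acc = 3+3 = 6
n=4: acc = 6+4 = 10
n=5: acc = 10+5 = 15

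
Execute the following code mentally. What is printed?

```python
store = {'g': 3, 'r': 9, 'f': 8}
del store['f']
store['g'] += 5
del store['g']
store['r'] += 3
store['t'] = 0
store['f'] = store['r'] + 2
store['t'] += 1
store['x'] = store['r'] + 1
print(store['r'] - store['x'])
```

-1

del 'f' → {'g': 3, 'r': 9}
store['g'] = 3+5 = 8 → {'g': 8, 'r': 9}
del 'g' → {'r': 9}
store['r'] = 9+3 = 12 → {'r': 12}
store['t'] = 0 → {'r': 12, 't': 0}
store['f'] = store['r']+2 = 14 → {'r': 12, 't': 0, 'f': 14}
store['t'] = 0+1 = 1 → {'r': 12, 't': 1, 'f': 14}
store['x'] = store['r']+1 = 13 → {'r': 12, 't': 1, 'f': 14, 'x': 13}
store['r']-store['x'] = 12-13 = -1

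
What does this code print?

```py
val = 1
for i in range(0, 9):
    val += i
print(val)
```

i=0: val = 1+0 = 1
i=1: val = 1+1 = 2
i=2: val = 2+2 = 4
i=3: val = 4+3 = 7
i=4: val = 7+4 = 11
i=5: val = 11+5 = 16
i=6: val = 16+6 = 22
i=7: val = 22+7 = 29
i=8: val = 29+8 = 37

37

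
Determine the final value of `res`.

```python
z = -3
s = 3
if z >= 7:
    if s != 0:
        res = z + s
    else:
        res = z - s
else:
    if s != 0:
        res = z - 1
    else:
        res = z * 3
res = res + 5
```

z=-3, s=3
z >= 7 is False; s != 0 is True
→ res = z - 1 = -4
res = (-4)+5 = 1

1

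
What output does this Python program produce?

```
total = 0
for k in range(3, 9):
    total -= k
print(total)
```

k=3: total = 0-3 = -3
k=4: total = (-3)-4 = -7
k=5: total = (-7)-5 = -12
k=6: total = (-12)-6 = -18
k=7: total = (-18)-7 = -25
k=8: total = (-25)-8 = -33

-33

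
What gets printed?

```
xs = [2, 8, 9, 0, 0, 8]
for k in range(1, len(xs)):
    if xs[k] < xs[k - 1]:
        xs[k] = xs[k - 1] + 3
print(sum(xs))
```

64

k=1: 8>=2, unchanged → [2, 8, 9, 0, 0, 8]
k=2: 9>=8, unchanged → [2, 8, 9, 0, 0, 8]
k=3: 0<9, xs[3] = 9+3 = 12 → [2, 8, 9, 12, 0, 8]
k=4: 0<12, xs[4] = 12+3 = 15 → [2, 8, 9, 12, 15, 8]
k=5: 8<15, xs[5] = 15+3 = 18 → [2, 8, 9, 12, 15, 18]
sum = 64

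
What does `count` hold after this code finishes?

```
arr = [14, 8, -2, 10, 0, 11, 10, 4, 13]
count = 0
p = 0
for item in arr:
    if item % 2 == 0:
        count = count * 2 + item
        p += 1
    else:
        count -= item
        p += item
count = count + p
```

1198

item=14: even, count = 0*2+14 = 14; p=1
item=8: even, count = 14*2+8 = 36; p=2
item=-2: even, count = 36*2+(-2) = 70; p=3
item=10: even, count = 70*2+10 = 150; p=4
item=0: even, count = 150*2+0 = 300; p=5
item=11: not even, count = 300-11 = 289; p=16
item=10: even, count = 289*2+10 = 588; p=17
item=4: even, count = 588*2+4 = 1180; p=18
item=13: not even, count = 1180-13 = 1167; p=31
count+p = 1167+31 = 1198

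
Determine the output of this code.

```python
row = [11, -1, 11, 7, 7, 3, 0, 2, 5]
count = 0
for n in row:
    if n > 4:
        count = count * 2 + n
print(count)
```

n=11: >4, count = 0*2+11 = 11
n=-1: not >4
n=11: >4, count = 11*2+11 = 33
n=7: >4, count = 33*2+7 = 73
n=7: >4, count = 73*2+7 = 153
n=3: not >4
n=0: not >4
n=2: not >4
n=5: >4, count = 153*2+5 = 311

311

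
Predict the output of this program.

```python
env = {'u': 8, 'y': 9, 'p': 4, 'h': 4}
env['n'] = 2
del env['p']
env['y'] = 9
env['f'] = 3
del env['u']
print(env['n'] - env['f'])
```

env['n'] = 2 → {'u': 8, 'y': 9, 'p': 4, 'h': 4, 'n': 2}
del 'p' → {'u': 8, 'y': 9, 'h': 4, 'n': 2}
env['y'] = 9 → {'u': 8, 'y': 9, 'h': 4, 'n': 2}
env['f'] = 3 → {'u': 8, 'y': 9, 'h': 4, 'n': 2, 'f': 3}
del 'u' → {'y': 9, 'h': 4, 'n': 2, 'f': 3}
env['n']-env['f'] = 2-3 = -1

-1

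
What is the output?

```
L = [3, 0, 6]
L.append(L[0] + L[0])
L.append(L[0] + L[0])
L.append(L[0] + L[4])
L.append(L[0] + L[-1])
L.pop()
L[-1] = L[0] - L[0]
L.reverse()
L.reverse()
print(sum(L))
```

21

append L[0]+L[0] = 3+3 = 6 → [3, 0, 6, 6]
append L[0]+L[0] = 3+3 = 6 → [3, 0, 6, 6, 6]
append L[0]+L[4] = 3+6 = 9 → [3, 0, 6, 6, 6, 9]
append L[0]+L[-1] = 3+9 = 12 → [3, 0, 6, 6, 6, 9, 12]
pop() removes 12 → [3, 0, 6, 6, 6, 9]
L[-1] = L[0]-L[0] = 3-3 = 0 → [3, 0, 6, 6, 6, 0]
reverse → [0, 6, 6, 6, 0, 3]
reverse → [3, 0, 6, 6, 6, 0]
sum = 21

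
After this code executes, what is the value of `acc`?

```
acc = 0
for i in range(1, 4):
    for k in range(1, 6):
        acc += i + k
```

75

i=1,k=1: acc = 0+2 = 2
i=1,k=2: acc = 2+3 = 5
i=1,k=3: acc = 5+4 = 9
i=1,k=4: acc = 9+5 = 14
i=1,k=5: acc = 14+6 = 20
i=2,k=1: acc = 20+3 = 23
i=2,k=2: acc = 23+4 = 27
i=2,k=3: acc = 27+5 = 32
i=2,k=4: acc = 32+6 = 38
i=2,k=5: acc = 38+7 = 45
i=3,k=1: acc = 45+4 = 49
i=3,k=2: acc = 49+5 = 54
i=3,k=3: acc = 54+6 = 60
i=3,k=4: acc = 60+7 = 67
i=3,k=5: acc = 67+8 = 75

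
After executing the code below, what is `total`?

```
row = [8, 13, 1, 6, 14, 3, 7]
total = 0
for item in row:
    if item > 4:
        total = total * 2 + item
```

291

item=8: >4, total = 0*2+8 = 8
item=13: >4, total = 8*2+13 = 29
item=1: not >4
item=6: >4, total = 29*2+6 = 64
item=14: >4, total = 64*2+14 = 142
item=3: not >4
item=7: >4, total = 142*2+7 = 291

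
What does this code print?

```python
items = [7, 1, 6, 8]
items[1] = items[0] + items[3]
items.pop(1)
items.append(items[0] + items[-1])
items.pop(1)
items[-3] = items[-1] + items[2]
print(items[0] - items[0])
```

items[1] = items[0]+items[3] = 7+8 = 15 → [7, 15, 6, 8]
pop(1) removes 15 → [7, 6, 8]
append items[0]+items[-1] = 7+8 = 15 → [7, 6, 8, 15]
pop(1) removes 6 → [7, 8, 15]
items[-3] = items[-1]+items[2] = 15+15 = 30 → [30, 8, 15]
items[0]-items[0] = 30-30 = 0

0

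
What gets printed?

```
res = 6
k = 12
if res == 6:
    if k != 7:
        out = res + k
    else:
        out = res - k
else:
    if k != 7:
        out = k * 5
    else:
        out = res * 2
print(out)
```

18

res=6, k=12
res == 6 is True; k != 7 is True
→ out = res + k = 18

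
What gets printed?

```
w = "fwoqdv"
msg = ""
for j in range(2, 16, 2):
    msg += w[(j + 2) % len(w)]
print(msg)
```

j=2: add w[4]='d' → 'd'
j=4: add w[0]='f' → 'df'
j=6: add w[2]='o' → 'dfo'
j=8: add w[4]='d' → 'dfod'
j=10: add w[0]='f' → 'dfodf'
j=12: add w[2]='o' → 'dfodfo'
j=14: add w[4]='d' → 'dfodfod'

dfodfod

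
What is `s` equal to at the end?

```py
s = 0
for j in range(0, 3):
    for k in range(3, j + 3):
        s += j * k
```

17

j=1,k=3: s = 0+3 = 3
j=2,k=3: s = 3+6 = 9
j=2,k=4: s = 9+8 = 17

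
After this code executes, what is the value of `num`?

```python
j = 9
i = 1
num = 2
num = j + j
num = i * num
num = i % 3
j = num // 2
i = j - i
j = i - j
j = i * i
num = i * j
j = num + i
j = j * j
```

num = 9+9 = 18
num = 1*18 = 18
num = 1%3 = 1
j = 1//2 = 0
i = 0-1 = -1
j = (-1)-0 = -1
j = (-1)*(-1) = 1
num = (-1)*1 = -1
j = (-1)+(-1) = -2
j = (-2)*(-2) = 4

-1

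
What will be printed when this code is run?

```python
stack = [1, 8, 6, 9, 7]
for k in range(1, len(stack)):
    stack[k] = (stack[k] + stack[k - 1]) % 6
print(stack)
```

[1, 3, 3, 0, 1]

k=1: stack[1] = (8+1)%6 = 3 → [1, 3, 6, 9, 7]
k=2: stack[2] = (6+3)%6 = 3 → [1, 3, 3, 9, 7]
k=3: stack[3] = (9+3)%6 = 0 → [1, 3, 3, 0, 7]
k=4: stack[4] = (7+0)%6 = 1 → [1, 3, 3, 0, 1]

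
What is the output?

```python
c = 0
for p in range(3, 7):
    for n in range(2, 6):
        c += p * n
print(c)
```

252

p=3,n=2: c = 0+6 = 6
p=3,n=3: c = 6+9 = 15
p=3,n=4: c = 15+12 = 27
p=3,n=5: c = 27+15 = 42
p=4,n=2: c = 42+8 = 50
p=4,n=3: c = 50+12 = 62
p=4,n=4: c = 62+16 = 78
p=4,n=5: c = 78+20 = 98
p=5,n=2: c = 98+10 = 108
p=5,n=3: c = 108+15 = 123
p=5,n=4: c = 123+20 = 143
p=5,n=5: c = 143+25 = 168
p=6,n=2: c = 168+12 = 180
p=6,n=3: c = 180+18 = 198
p=6,n=4: c = 198+24 = 222
p=6,n=5: c = 222+30 = 252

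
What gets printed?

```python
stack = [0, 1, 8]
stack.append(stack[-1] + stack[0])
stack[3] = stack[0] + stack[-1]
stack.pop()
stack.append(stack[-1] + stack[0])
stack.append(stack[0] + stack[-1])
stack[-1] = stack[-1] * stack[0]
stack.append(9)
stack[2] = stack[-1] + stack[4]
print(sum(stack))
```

append stack[-1]+stack[0] = 8+0 = 8 → [0, 1, 8, 8]
stack[3] = stack[0]+stack[-1] = 0+8 = 8 → [0, 1, 8, 8]
pop() removes 8 → [0, 1, 8]
append stack[-1]+stack[0] = 8+0 = 8 → [0, 1, 8, 8]
append stack[0]+stack[-1] = 0+8 = 8 → [0, 1, 8, 8, 8]
stack[-1] = stack[-1]*stack[0] = 8*0 = 0 → [0, 1, 8, 8, 0]
append 9 → [0, 1, 8, 8, 0, 9]
stack[2] = stack[-1]+stack[4] = 9+0 = 9 → [0, 1, 9, 8, 0, 9]
sum = 27

27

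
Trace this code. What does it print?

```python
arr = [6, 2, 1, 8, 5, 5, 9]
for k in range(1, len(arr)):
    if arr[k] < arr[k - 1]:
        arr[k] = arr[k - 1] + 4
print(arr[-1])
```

k=1: 2<6, arr[1] = 6+4 = 10 → [6, 10, 1, 8, 5, 5, 9]
k=2: 1<10, arr[2] = 10+4 = 14 → [6, 10, 14, 8, 5, 5, 9]
k=3: 8<14, arr[3] = 14+4 = 18 → [6, 10, 14, 18, 5, 5, 9]
k=4: 5<18, arr[4] = 18+4 = 22 → [6, 10, 14, 18, 22, 5, 9]
k=5: 5<22, arr[5] = 22+4 = 26 → [6, 10, 14, 18, 22, 26, 9]
k=6: 9<26, arr[6] = 26+4 = 30 → [6, 10, 14, 18, 22, 26, 30]

30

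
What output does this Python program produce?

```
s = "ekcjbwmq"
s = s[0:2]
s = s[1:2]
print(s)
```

k

slice [0:2] → 'ek'
slice [1:2] → 'k'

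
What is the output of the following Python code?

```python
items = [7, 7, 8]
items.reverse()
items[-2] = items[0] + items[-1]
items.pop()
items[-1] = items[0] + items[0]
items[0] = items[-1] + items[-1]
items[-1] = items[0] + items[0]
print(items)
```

reverse → [8, 7, 7]
items[-2] = items[0]+items[-1] = 8+7 = 15 → [8, 15, 7]
pop() removes 7 → [8, 15]
items[-1] = items[0]+items[0] = 8+8 = 16 → [8, 16]
items[0] = items[-1]+items[-1] = 16+16 = 32 → [32, 16]
items[-1] = items[0]+items[0] = 32+32 = 64 → [32, 64]

[32, 64]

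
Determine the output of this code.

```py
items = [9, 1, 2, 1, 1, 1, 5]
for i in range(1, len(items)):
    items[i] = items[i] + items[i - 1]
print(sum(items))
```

93

i=1: items[1] = 1+9 = 10 → [9, 10, 2, 1, 1, 1, 5]
i=2: items[2] = 2+10 = 12 → [9, 10, 12, 1, 1, 1, 5]
i=3: items[3] = 1+12 = 13 → [9, 10, 12, 13, 1, 1, 5]
i=4: items[4] = 1+13 = 14 → [9, 10, 12, 13, 14, 1, 5]
i=5: items[5] = 1+14 = 15 → [9, 10, 12, 13, 14, 15, 5]
i=6: items[6] = 5+15 = 20 → [9, 10, 12, 13, 14, 15, 20]
sum = 93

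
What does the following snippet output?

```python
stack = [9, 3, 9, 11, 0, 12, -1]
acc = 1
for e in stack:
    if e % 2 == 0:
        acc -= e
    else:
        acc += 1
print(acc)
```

e=9: not even, acc = 1+1 = 2
e=3: not even, acc = 2+1 = 3
e=9: not even, acc = 3+1 = 4
e=11: not even, acc = 4+1 = 5
e=0: even, acc = 5-0 = 5
e=12: even, acc = 5-12 = -7
e=-1: not even, acc = (-7)+1 = -6

-6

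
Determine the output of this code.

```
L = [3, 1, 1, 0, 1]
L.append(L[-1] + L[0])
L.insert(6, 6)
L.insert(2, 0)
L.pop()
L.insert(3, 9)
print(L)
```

append L[-1]+L[0] = 1+3 = 4 → [3, 1, 1, 0, 1, 4]
insert 6 at 6 → [3, 1, 1, 0, 1, 4, 6]
insert 0 at 2 → [3, 1, 0, 1, 0, 1, 4, 6]
pop() removes 6 → [3, 1, 0, 1, 0, 1, 4]
insert 9 at 3 → [3, 1, 0, 9, 1, 0, 1, 4]

[3, 1, 0, 9, 1, 0, 1, 4]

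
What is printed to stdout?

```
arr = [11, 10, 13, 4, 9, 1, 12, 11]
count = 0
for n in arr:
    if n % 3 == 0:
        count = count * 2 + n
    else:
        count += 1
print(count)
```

49

n=11: not %3==0, count = 0+1 = 1
n=10: not %3==0, count = 1+1 = 2
n=13: not %3==0, count = 2+1 = 3
n=4: not %3==0, count = 3+1 = 4
n=9: %3==0, count = 4*2+9 = 17
n=1: not %3==0, count = 17+1 = 18
n=12: %3==0, count = 18*2+12 = 48
n=11: not %3==0, count = 48+1 = 49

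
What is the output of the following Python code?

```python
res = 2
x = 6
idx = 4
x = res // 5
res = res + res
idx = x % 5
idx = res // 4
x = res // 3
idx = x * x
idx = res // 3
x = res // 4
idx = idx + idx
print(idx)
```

x = 2//5 = 0
res = 2+2 = 4
idx = 0%5 = 0
idx = 4//4 = 1
x = 4//3 = 1
idx = 1*1 = 1
idx = 4//3 = 1
x = 4//4 = 1
idx = 1+1 = 2

2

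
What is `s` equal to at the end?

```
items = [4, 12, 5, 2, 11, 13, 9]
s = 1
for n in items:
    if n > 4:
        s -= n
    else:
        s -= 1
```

n=4: not >4, s = 1-1 = 0
n=12: >4, s = 0-12 = -12
n=5: >4, s = (-12)-5 = -17
n=2: not >4, s = (-17)-1 = -18
n=11: >4, s = (-18)-11 = -29
n=13: >4, s = (-29)-13 = -42
n=9: >4, s = (-42)-9 = -51

-51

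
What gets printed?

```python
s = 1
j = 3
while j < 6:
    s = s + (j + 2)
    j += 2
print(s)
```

13

j=3: s = 1+5 = 6
j=5: s = 6+7 = 13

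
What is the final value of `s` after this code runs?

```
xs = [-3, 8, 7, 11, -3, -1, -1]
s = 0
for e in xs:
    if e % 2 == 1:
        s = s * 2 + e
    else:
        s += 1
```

121

e=-3: odd, s = 0*2+(-3) = -3
e=8: not odd, s = (-3)+1 = -2
e=7: odd, s = (-2)*2+7 = 3
e=11: odd, s = 3*2+11 = 17
e=-3: odd, s = 17*2+(-3) = 31
e=-1: odd, s = 31*2+(-1) = 61
e=-1: odd, s = 61*2+(-1) = 121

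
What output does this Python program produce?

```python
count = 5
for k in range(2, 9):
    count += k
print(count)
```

k=2: count = 5+2 = 7
k=3: count = 7+3 = 10
k=4: count = 10+4 = 14
k=5: count = 14+5 = 19
k=6: count = 19+6 = 25
k=7: count = 25+7 = 32
k=8: count = 32+8 = 40

40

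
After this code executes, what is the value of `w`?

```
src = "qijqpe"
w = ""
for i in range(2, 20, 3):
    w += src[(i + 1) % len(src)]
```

i=2: add src[3]='q' → 'q'
i=5: add src[0]='q' → 'qq'
i=8: add src[3]='q' → 'qqq'
i=11: add src[0]='q' → 'qqqq'
i=14: add src[3]='q' → 'qqqqq'
i=17: add src[0]='q' → 'qqqqqq'

'qqqqqq'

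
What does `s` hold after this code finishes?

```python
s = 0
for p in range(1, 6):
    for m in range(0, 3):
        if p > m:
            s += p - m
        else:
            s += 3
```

40

p=1,m=0: 1>0, s = 0+1 = 1
p=1,m=1: not 1>1, s = 1+3 = 4
p=1,m=2: not 1>2, s = 4+3 = 7
p=2,m=0: 2>0, s = 7+2 = 9
p=2,m=1: 2>1, s = 9+1 = 10
p=2,m=2: not 2>2, s = 10+3 = 13
p=3,m=0: 3>0, s = 13+3 = 16
p=3,m=1: 3>1, s = 16+2 = 18
p=3,m=2: 3>2, s = 18+1 = 19
p=4,m=0: 4>0, s = 19+4 = 23
p=4,m=1: 4>1, s = 23+3 = 26
p=4,m=2: 4>2, s = 26+2 = 28
p=5,m=0: 5>0, s = 28+5 = 33
p=5,m=1: 5>1, s = 33+4 = 37
p=5,m=2: 5>2, s = 37+3 = 40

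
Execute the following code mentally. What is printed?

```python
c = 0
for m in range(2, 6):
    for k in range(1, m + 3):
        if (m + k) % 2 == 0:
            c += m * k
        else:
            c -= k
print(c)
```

136

m=2,k=1: odd sum, c = 0-1 = -1
m=2,k=2: even sum, c = (-1)+4 = 3
m=2,k=3: odd sum, c = 3-3 = 0
m=2,k=4: even sum, c = 0+8 = 8
m=3,k=1: even sum, c = 8+3 = 11
m=3,k=2: odd sum, c = 11-2 = 9
m=3,k=3: even sum, c = 9+9 = 18
m=3,k=4: odd sum, c = 18-4 = 14
m=3,k=5: even sum, c = 14+15 = 29
m=4,k=1: odd sum, c = 29-1 = 28
m=4,k=2: even sum, c = 28+8 = 36
m=4,k=3: odd sum, c = 36-3 = 33
m=4,k=4: even sum, c = 33+16 = 49
m=4,k=5: odd sum, c = 49-5 = 44
m=4,k=6: even sum, c = 44+24 = 68
m=5,k=1: even sum, c = 68+5 = 73
m=5,k=2: odd sum, c = 73-2 = 71
m=5,k=3: even sum, c = 71+15 = 86
m=5,k=4: odd sum, c = 86-4 = 82
m=5,k=5: even sum, c = 82+25 = 107
m=5,k=6: odd sum, c = 107-6 = 101
m=5,k=7: even sum, c = 101+35 = 136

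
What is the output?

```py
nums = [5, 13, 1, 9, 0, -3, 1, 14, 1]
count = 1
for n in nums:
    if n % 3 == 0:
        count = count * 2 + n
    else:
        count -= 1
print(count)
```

n=5: not %3==0, count = 1-1 = 0
n=13: not %3==0, count = 0-1 = -1
n=1: not %3==0, count = (-1)-1 = -2
n=9: %3==0, count = (-2)*2+9 = 5
n=0: %3==0, count = 5*2+0 = 10
n=-3: %3==0, count = 10*2+(-3) = 17
n=1: not %3==0, count = 17-1 = 16
n=14: not %3==0, count = 16-1 = 15
n=1: not %3==0, count = 15-1 = 14

14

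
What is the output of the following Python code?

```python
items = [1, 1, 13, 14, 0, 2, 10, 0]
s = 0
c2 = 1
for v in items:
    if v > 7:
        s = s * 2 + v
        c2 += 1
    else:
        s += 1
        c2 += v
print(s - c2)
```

v=1: not >7, s = 0+1 = 1; c2=2
v=1: not >7, s = 1+1 = 2; c2=3
v=13: >7, s = 2*2+13 = 17; c2=4
v=14: >7, s = 17*2+14 = 48; c2=5
v=0: not >7, s = 48+1 = 49; c2=5
v=2: not >7, s = 49+1 = 50; c2=7
v=10: >7, s = 50*2+10 = 110; c2=8
v=0: not >7, s = 110+1 = 111; c2=8
s-c2 = 111-8 = 103

103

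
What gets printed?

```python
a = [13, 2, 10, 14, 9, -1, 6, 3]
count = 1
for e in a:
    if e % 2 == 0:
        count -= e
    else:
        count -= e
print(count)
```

-55

e=13: not even, count = 1-13 = -12
e=2: even, count = (-12)-2 = -14
e=10: even, count = (-14)-10 = -24
e=14: even, count = (-24)-14 = -38
e=9: not even, count = (-38)-9 = -47
e=-1: not even, count = (-47)-(-1) = -46
e=6: even, count = (-46)-6 = -52
e=3: not even, count = (-52)-3 = -55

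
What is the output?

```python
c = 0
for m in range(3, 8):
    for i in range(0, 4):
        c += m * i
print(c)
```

150

m=3,i=0: c = 0+0 = 0
m=3,i=1: c = 0+3 = 3
m=3,i=2: c = 3+6 = 9
m=3,i=3: c = 9+9 = 18
m=4,i=0: c = 18+0 = 18
m=4,i=1: c = 18+4 = 22
m=4,i=2: c = 22+8 = 30
m=4,i=3: c = 30+12 = 42
m=5,i=0: c = 42+0 = 42
m=5,i=1: c = 42+5 = 47
m=5,i=2: c = 47+10 = 57
m=5,i=3: c = 57+15 = 72
m=6,i=0: c = 72+0 = 72
m=6,i=1: c = 72+6 = 78
m=6,i=2: c = 78+12 = 90
m=6,i=3: c = 90+18 = 108
m=7,i=0: c = 108+0 = 108
m=7,i=1: c = 108+7 = 115
m=7,i=2: c = 115+14 = 129
m=7,i=3: c = 129+21 = 150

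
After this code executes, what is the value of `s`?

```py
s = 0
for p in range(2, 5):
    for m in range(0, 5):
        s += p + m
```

p=2,m=0: s = 0+2 = 2
p=2,m=1: s = 2+3 = 5
p=2,m=2: s = 5+4 = 9
p=2,m=3: s = 9+5 = 14
p=2,m=4: s = 14+6 = 20
p=3,m=0: s = 20+3 = 23
p=3,m=1: s = 23+4 = 27
p=3,m=2: s = 27+5 = 32
p=3,m=3: s = 32+6 = 38
p=3,m=4: s = 38+7 = 45
p=4,m=0: s = 45+4 = 49
p=4,m=1: s = 49+5 = 54
p=4,m=2: s = 54+6 = 60
p=4,m=3: s = 60+7 = 67
p=4,m=4: s = 67+8 = 75

75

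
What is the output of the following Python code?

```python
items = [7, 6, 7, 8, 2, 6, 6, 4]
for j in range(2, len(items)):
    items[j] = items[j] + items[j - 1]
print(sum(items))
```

173

j=2: items[2] = 7+6 = 13 → [7, 6, 13, 8, 2, 6, 6, 4]
j=3: items[3] = 8+13 = 21 → [7, 6, 13, 21, 2, 6, 6, 4]
j=4: items[4] = 2+21 = 23 → [7, 6, 13, 21, 23, 6, 6, 4]
j=5: items[5] = 6+23 = 29 → [7, 6, 13, 21, 23, 29, 6, 4]
j=6: items[6] = 6+29 = 35 → [7, 6, 13, 21, 23, 29, 35, 4]
j=7: items[7] = 4+35 = 39 → [7, 6, 13, 21, 23, 29, 35, 39]
sum = 173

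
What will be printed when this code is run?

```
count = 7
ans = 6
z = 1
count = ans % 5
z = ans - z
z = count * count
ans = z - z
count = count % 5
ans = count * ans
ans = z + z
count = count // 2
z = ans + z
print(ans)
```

2

count = 6%5 = 1
z = 6-1 = 5
z = 1*1 = 1
ans = 1-1 = 0
count = 1%5 = 1
ans = 1*0 = 0
ans = 1+1 = 2
count = 1//2 = 0
z = 2+1 = 3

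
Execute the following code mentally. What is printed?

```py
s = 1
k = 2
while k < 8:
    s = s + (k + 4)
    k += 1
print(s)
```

k=2: s = 1+6 = 7
k=3: s = 7+7 = 14
k=4: s = 14+8 = 22
k=5: s = 22+9 = 31
k=6: s = 31+10 = 41
k=7: s = 41+11 = 52

52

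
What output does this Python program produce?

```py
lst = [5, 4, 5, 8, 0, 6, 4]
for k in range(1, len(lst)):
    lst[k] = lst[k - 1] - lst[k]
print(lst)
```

[5, 1, -4, -12, -12, -18, -22]

k=1: lst[1] = 5-4 = 1 → [5, 1, 5, 8, 0, 6, 4]
k=2: lst[2] = 1-5 = -4 → [5, 1, -4, 8, 0, 6, 4]
k=3: lst[3] = (-4)-8 = -12 → [5, 1, -4, -12, 0, 6, 4]
k=4: lst[4] = (-12)-0 = -12 → [5, 1, -4, -12, -12, 6, 4]
k=5: lst[5] = (-12)-6 = -18 → [5, 1, -4, -12, -12, -18, 4]
k=6: lst[6] = (-18)-4 = -22 → [5, 1, -4, -12, -12, -18, -22]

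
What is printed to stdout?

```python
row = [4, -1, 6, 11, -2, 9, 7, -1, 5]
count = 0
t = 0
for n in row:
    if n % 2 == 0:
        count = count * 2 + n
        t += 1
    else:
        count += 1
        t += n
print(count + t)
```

69

n=4: even, count = 0*2+4 = 4; t=1
n=-1: not even, count = 4+1 = 5; t=0
n=6: even, count = 5*2+6 = 16; t=1
n=11: not even, count = 16+1 = 17; t=12
n=-2: even, count = 17*2+(-2) = 32; t=13
n=9: not even, count = 32+1 = 33; t=22
n=7: not even, count = 33+1 = 34; t=29
n=-1: not even, count = 34+1 = 35; t=28
n=5: not even, count = 35+1 = 36; t=33
count+t = 36+33 = 69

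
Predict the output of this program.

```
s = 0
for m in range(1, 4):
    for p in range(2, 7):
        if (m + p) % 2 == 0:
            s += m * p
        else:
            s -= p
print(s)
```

24

m=1,p=2: odd sum, s = 0-2 = -2
m=1,p=3: even sum, s = (-2)+3 = 1
m=1,p=4: odd sum, s = 1-4 = -3
m=1,p=5: even sum, s = (-3)+5 = 2
m=1,p=6: odd sum, s = 2-6 = -4
m=2,p=2: even sum, s = (-4)+4 = 0
m=2,p=3: odd sum, s = 0-3 = -3
m=2,p=4: even sum, s = (-3)+8 = 5
m=2,p=5: odd sum, s = 5-5 = 0
m=2,p=6: even sum, s = 0+12 = 12
m=3,p=2: odd sum, s = 12-2 = 10
m=3,p=3: even sum, s = 10+9 = 19
m=3,p=4: odd sum, s = 19-4 = 15
m=3,p=5: even sum, s = 15+15 = 30
m=3,p=6: odd sum, s = 30-6 = 24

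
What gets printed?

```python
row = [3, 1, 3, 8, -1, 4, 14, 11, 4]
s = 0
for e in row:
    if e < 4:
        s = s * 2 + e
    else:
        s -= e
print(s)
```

-16

e=3: <4, s = 0*2+3 = 3
e=1: <4, s = 3*2+1 = 7
e=3: <4, s = 7*2+3 = 17
e=8: not <4, s = 17-8 = 9
e=-1: <4, s = 9*2+(-1) = 17
e=4: not <4, s = 17-4 = 13
e=14: not <4, s = 13-14 = -1
e=11: not <4, s = (-1)-11 = -12
e=4: not <4, s = (-12)-4 = -16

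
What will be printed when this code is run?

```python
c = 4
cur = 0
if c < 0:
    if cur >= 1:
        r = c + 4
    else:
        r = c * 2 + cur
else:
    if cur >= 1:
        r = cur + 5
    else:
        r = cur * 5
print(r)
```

0

c=4, cur=0
c < 0 is False; cur >= 1 is False
→ r = cur * 5 = 0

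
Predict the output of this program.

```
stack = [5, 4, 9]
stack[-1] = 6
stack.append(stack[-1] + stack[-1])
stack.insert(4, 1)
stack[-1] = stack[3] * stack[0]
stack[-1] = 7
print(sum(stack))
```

34

stack[-1] = 6 → [5, 4, 6]
append stack[-1]+stack[-1] = 6+6 = 12 → [5, 4, 6, 12]
insert 1 at 4 → [5, 4, 6, 12, 1]
stack[-1] = stack[3]*stack[0] = 12*5 = 60 → [5, 4, 6, 12, 60]
stack[-1] = 7 → [5, 4, 6, 12, 7]
sum = 34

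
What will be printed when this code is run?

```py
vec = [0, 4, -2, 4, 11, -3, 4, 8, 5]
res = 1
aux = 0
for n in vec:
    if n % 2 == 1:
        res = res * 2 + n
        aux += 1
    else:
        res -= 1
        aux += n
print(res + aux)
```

n=0: not odd, res = 1-1 = 0; aux=0
n=4: not odd, res = 0-1 = -1; aux=4
n=-2: not odd, res = (-1)-1 = -2; aux=2
n=4: not odd, res = (-2)-1 = -3; aux=6
n=11: odd, res = (-3)*2+11 = 5; aux=7
n=-3: odd, res = 5*2+(-3) = 7; aux=8
n=4: not odd, res = 7-1 = 6; aux=12
n=8: not odd, res = 6-1 = 5; aux=20
n=5: odd, res = 5*2+5 = 15; aux=21
res+aux = 15+21 = 36

36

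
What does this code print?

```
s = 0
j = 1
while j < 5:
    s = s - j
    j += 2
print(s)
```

j=1: s = 0-1 = -1
j=3: s = (-1)-3 = -4

-4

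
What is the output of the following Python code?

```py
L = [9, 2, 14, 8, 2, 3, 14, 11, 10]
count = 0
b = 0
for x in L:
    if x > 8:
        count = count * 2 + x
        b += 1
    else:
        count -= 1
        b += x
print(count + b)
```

x=9: >8, count = 0*2+9 = 9; b=1
x=2: not >8, count = 9-1 = 8; b=3
x=14: >8, count = 8*2+14 = 30; b=4
x=8: not >8, count = 30-1 = 29; b=12
x=2: not >8, count = 29-1 = 28; b=14
x=3: not >8, count = 28-1 = 27; b=17
x=14: >8, count = 27*2+14 = 68; b=18
x=11: >8, count = 68*2+11 = 147; b=19
x=10: >8, count = 147*2+10 = 304; b=20
count+b = 304+20 = 324

324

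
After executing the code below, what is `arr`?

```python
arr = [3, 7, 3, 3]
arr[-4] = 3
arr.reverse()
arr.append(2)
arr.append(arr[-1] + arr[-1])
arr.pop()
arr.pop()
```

[3, 3, 7, 3]

arr[-4] = 3 → [3, 7, 3, 3]
reverse → [3, 3, 7, 3]
append 2 → [3, 3, 7, 3, 2]
append arr[-1]+arr[-1] = 2+2 = 4 → [3, 3, 7, 3, 2, 4]
pop() removes 4 → [3, 3, 7, 3, 2]
pop() removes 2 → [3, 3, 7, 3]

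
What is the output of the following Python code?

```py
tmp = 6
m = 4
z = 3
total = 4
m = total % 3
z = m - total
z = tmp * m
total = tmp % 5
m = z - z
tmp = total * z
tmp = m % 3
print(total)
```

m = 4%3 = 1
z = 1-4 = -3
z = 6*1 = 6
total = 6%5 = 1
m = 6-6 = 0
tmp = 1*6 = 6
tmp = 0%3 = 0

1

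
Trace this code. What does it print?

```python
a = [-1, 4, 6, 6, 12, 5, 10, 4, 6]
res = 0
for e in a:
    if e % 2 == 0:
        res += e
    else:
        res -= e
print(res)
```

e=-1: not even, res = 0-(-1) = 1
e=4: even, res = 1+4 = 5
e=6: even, res = 5+6 = 11
e=6: even, res = 11+6 = 17
e=12: even, res = 17+12 = 29
e=5: not even, res = 29-5 = 24
e=10: even, res = 24+10 = 34
e=4: even, res = 34+4 = 38
e=6: even, res = 38+6 = 44

44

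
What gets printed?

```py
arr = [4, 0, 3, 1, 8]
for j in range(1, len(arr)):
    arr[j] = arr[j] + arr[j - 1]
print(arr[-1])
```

j=1: arr[1] = 0+4 = 4 → [4, 4, 3, 1, 8]
j=2: arr[2] = 3+4 = 7 → [4, 4, 7, 1, 8]
j=3: arr[3] = 1+7 = 8 → [4, 4, 7, 8, 8]
j=4: arr[4] = 8+8 = 16 → [4, 4, 7, 8, 16]

16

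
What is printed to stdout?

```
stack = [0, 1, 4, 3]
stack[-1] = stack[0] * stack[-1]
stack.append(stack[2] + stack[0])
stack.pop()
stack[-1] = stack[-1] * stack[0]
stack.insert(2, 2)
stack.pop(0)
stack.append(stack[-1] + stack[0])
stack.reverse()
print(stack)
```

[1, 0, 4, 2, 1]

stack[-1] = stack[0]*stack[-1] = 0*3 = 0 → [0, 1, 4, 0]
append stack[2]+stack[0] = 4+0 = 4 → [0, 1, 4, 0, 4]
pop() removes 4 → [0, 1, 4, 0]
stack[-1] = stack[-1]*stack[0] = 0*0 = 0 → [0, 1, 4, 0]
insert 2 at 2 → [0, 1, 2, 4, 0]
pop(0) removes 0 → [1, 2, 4, 0]
append stack[-1]+stack[0] = 0+1 = 1 → [1, 2, 4, 0, 1]
reverse → [1, 0, 4, 2, 1]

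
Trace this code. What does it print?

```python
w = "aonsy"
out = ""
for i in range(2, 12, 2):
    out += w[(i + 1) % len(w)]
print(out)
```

sanyo

i=2: add w[3]='s' → 's'
i=4: add w[0]='a' → 'sa'
i=6: add w[2]='n' → 'san'
i=8: add w[4]='y' → 'sany'
i=10: add w[1]='o' → 'sanyo'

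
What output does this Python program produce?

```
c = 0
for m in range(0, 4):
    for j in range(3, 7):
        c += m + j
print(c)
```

m=0,j=3: c = 0+3 = 3
m=0,j=4: c = 3+4 = 7
m=0,j=5: c = 7+5 = 12
m=0,j=6: c = 12+6 = 18
m=1,j=3: c = 18+4 = 22
m=1,j=4: c = 22+5 = 27
m=1,j=5: c = 27+6 = 33
m=1,j=6: c = 33+7 = 40
m=2,j=3: c = 40+5 = 45
m=2,j=4: c = 45+6 = 51
m=2,j=5: c = 51+7 = 58
m=2,j=6: c = 58+8 = 66
m=3,j=3: c = 66+6 = 72
m=3,j=4: c = 72+7 = 79
m=3,j=5: c = 79+8 = 87
m=3,j=6: c = 87+9 = 96

96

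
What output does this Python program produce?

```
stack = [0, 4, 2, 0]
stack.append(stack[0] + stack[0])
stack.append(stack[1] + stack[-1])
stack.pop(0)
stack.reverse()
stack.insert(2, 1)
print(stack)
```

[4, 0, 1, 0, 2, 4]

append stack[0]+stack[0] = 0+0 = 0 → [0, 4, 2, 0, 0]
append stack[1]+stack[-1] = 4+0 = 4 → [0, 4, 2, 0, 0, 4]
pop(0) removes 0 → [4, 2, 0, 0, 4]
reverse → [4, 0, 0, 2, 4]
insert 1 at 2 → [4, 0, 1, 0, 2, 4]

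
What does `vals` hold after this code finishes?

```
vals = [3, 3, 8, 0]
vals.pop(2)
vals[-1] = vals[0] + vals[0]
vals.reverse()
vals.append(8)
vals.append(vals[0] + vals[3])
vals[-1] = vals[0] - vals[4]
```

pop(2) removes 8 → [3, 3, 0]
vals[-1] = vals[0]+vals[0] = 3+3 = 6 → [3, 3, 6]
reverse → [6, 3, 3]
append 8 → [6, 3, 3, 8]
append vals[0]+vals[3] = 6+8 = 14 → [6, 3, 3, 8, 14]
vals[-1] = vals[0]-vals[4] = 6-14 = -8 → [6, 3, 3, 8, -8]

[6, 3, 3, 8, -8]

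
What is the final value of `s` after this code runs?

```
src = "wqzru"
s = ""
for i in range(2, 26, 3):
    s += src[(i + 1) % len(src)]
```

i=2: add src[3]='r' → 'r'
i=5: add src[1]='q' → 'rq'
i=8: add src[4]='u' → 'rqu'
i=11: add src[2]='z' → 'rquz'
i=14: add src[0]='w' → 'rquzw'
i=17: add src[3]='r' → 'rquzwr'
i=20: add src[1]='q' → 'rquzwrq'
i=23: add src[4]='u' → 'rquzwrqu'

'rquzwrqu'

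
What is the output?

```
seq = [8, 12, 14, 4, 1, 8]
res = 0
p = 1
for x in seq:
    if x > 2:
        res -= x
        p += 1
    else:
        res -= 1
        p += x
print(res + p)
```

-40

x=8: >2, res = 0-8 = -8; p=2
x=12: >2, res = (-8)-12 = -20; p=3
x=14: >2, res = (-20)-14 = -34; p=4
x=4: >2, res = (-34)-4 = -38; p=5
x=1: not >2, res = (-38)-1 = -39; p=6
x=8: >2, res = (-39)-8 = -47; p=7
res+p = (-47)+7 = -40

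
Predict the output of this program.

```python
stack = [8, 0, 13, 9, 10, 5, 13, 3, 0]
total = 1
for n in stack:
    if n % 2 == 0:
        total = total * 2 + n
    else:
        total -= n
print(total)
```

-30

n=8: even, total = 1*2+8 = 10
n=0: even, total = 10*2+0 = 20
n=13: not even, total = 20-13 = 7
n=9: not even, total = 7-9 = -2
n=10: even, total = (-2)*2+10 = 6
n=5: not even, total = 6-5 = 1
n=13: not even, total = 1-13 = -12
n=3: not even, total = (-12)-3 = -15
n=0: even, total = (-15)*2+0 = -30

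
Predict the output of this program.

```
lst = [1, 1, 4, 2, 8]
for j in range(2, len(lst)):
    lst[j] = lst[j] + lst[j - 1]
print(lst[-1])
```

15

j=2: lst[2] = 4+1 = 5 → [1, 1, 5, 2, 8]
j=3: lst[3] = 2+5 = 7 → [1, 1, 5, 7, 8]
j=4: lst[4] = 8+7 = 15 → [1, 1, 5, 7, 15]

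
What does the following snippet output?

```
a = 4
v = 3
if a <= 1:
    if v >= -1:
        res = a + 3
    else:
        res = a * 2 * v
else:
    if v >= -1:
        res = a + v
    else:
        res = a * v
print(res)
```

7

a=4, v=3
a <= 1 is False; v >= -1 is True
→ res = a + v = 7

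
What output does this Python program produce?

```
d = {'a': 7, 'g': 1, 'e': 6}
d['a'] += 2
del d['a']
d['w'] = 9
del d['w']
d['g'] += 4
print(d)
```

d['a'] = 7+2 = 9 → {'a': 9, 'g': 1, 'e': 6}
del 'a' → {'g': 1, 'e': 6}
d['w'] = 9 → {'g': 1, 'e': 6, 'w': 9}
del 'w' → {'g': 1, 'e': 6}
d['g'] = 1+4 = 5 → {'g': 5, 'e': 6}

{'g': 5, 'e': 6}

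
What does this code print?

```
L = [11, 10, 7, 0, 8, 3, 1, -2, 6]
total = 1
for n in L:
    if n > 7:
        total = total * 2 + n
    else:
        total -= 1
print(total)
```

72

n=11: >7, total = 1*2+11 = 13
n=10: >7, total = 13*2+10 = 36
n=7: not >7, total = 36-1 = 35
n=0: not >7, total = 35-1 = 34
n=8: >7, total = 34*2+8 = 76
n=3: not >7, total = 76-1 = 75
n=1: not >7, total = 75-1 = 74
n=-2: not >7, total = 74-1 = 73
n=6: not >7, total = 73-1 = 72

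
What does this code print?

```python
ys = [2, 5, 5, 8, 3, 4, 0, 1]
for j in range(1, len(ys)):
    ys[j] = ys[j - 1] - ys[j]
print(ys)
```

j=1: ys[1] = 2-5 = -3 → [2, -3, 5, 8, 3, 4, 0, 1]
j=2: ys[2] = (-3)-5 = -8 → [2, -3, -8, 8, 3, 4, 0, 1]
j=3: ys[3] = (-8)-8 = -16 → [2, -3, -8, -16, 3, 4, 0, 1]
j=4: ys[4] = (-16)-3 = -19 → [2, -3, -8, -16, -19, 4, 0, 1]
j=5: ys[5] = (-19)-4 = -23 → [2, -3, -8, -16, -19, -23, 0, 1]
j=6: ys[6] = (-23)-0 = -23 → [2, -3, -8, -16, -19, -23, -23, 1]
j=7: ys[7] = (-23)-1 = -24 → [2, -3, -8, -16, -19, -23, -23, -24]

[2, -3, -8, -16, -19, -23, -23, -24]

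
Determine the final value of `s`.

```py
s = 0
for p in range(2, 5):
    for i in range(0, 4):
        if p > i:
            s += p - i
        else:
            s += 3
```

28

p=2,i=0: 2>0, s = 0+2 = 2
p=2,i=1: 2>1, s = 2+1 = 3
p=2,i=2: not 2>2, s = 3+3 = 6
p=2,i=3: not 2>3, s = 6+3 = 9
p=3,i=0: 3>0, s = 9+3 = 12
p=3,i=1: 3>1, s = 12+2 = 14
p=3,i=2: 3>2, s = 14+1 = 15
p=3,i=3: not 3>3, s = 15+3 = 18
p=4,i=0: 4>0, s = 18+4 = 22
p=4,i=1: 4>1, s = 22+3 = 25
p=4,i=2: 4>2, s = 25+2 = 27
p=4,i=3: 4>3, s = 27+1 = 28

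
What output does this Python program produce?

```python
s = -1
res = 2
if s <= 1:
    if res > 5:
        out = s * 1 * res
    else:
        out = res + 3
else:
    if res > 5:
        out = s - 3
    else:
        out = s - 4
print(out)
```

5

s=-1, res=2
s <= 1 is True; res > 5 is False
→ out = res + 3 = 5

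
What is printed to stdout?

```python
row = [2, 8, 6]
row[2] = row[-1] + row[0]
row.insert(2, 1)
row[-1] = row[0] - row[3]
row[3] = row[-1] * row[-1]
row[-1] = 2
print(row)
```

row[2] = row[-1]+row[0] = 6+2 = 8 → [2, 8, 8]
insert 1 at 2 → [2, 8, 1, 8]
row[-1] = row[0]-row[3] = 2-8 = -6 → [2, 8, 1, -6]
row[3] = row[-1]*row[-1] = (-6)*(-6) = 36 → [2, 8, 1, 36]
row[-1] = 2 → [2, 8, 1, 2]

[2, 8, 1, 2]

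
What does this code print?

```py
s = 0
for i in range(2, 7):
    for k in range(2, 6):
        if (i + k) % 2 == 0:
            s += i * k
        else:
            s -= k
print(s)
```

i=2,k=2: even sum, s = 0+4 = 4
i=2,k=3: odd sum, s = 4-3 = 1
i=2,k=4: even sum, s = 1+8 = 9
i=2,k=5: odd sum, s = 9-5 = 4
i=3,k=2: odd sum, s = 4-2 = 2
i=3,k=3: even sum, s = 2+9 = 11
i=3,k=4: odd sum, s = 11-4 = 7
i=3,k=5: even sum, s = 7+15 = 22
i=4,k=2: even sum, s = 22+8 = 30
i=4,k=3: odd sum, s = 30-3 = 27
i=4,k=4: even sum, s = 27+16 = 43
i=4,k=5: odd sum, s = 43-5 = 38
i=5,k=2: odd sum, s = 38-2 = 36
i=5,k=3: even sum, s = 36+15 = 51
i=5,k=4: odd sum, s = 51-4 = 47
i=5,k=5: even sum, s = 47+25 = 72
i=6,k=2: even sum, s = 72+12 = 84
i=6,k=3: odd sum, s = 84-3 = 81
i=6,k=4: even sum, s = 81+24 = 105
i=6,k=5: odd sum, s = 105-5 = 100

100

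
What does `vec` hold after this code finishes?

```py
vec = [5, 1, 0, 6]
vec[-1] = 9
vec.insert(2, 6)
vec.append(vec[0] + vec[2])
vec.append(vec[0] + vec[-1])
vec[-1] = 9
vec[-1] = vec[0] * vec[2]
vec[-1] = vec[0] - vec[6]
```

[5, 1, 6, 0, 9, 11, -25]

vec[-1] = 9 → [5, 1, 0, 9]
insert 6 at 2 → [5, 1, 6, 0, 9]
append vec[0]+vec[2] = 5+6 = 11 → [5, 1, 6, 0, 9, 11]
append vec[0]+vec[-1] = 5+11 = 16 → [5, 1, 6, 0, 9, 11, 16]
vec[-1] = 9 → [5, 1, 6, 0, 9, 11, 9]
vec[-1] = vec[0]*vec[2] = 5*6 = 30 → [5, 1, 6, 0, 9, 11, 30]
vec[-1] = vec[0]-vec[6] = 5-30 = -25 → [5, 1, 6, 0, 9, 11, -25]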